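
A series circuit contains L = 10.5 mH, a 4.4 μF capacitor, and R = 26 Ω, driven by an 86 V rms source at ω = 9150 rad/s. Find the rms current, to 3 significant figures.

X_L = ωL = 96.1 Ω
X_C = 1/(ωC) = 24.8 Ω
Net reactance X = X_L − X_C = 71.2 Ω
Z = 26.0 + j71.2 Ω
|Z| = √(26.0² + 71.2²) = 75.8 Ω
I = V/|Z| = 86/75.8 = 1.13 A

1.13 A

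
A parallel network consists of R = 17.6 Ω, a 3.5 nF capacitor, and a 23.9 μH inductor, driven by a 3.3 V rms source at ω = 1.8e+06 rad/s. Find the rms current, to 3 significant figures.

196 mA

X_L = ωL = 43.0 Ω
X_C = 1/(ωC) = 159 Ω
Parallel: admittances add. Y = 1/R + 1/(jωL) + jωC
Y = (0.0568 − j0.0169) S
|Y| = 0.0593 S → |Z| = 1/|Y| = 16.9 Ω, ∠Z = −∠Y = 16.6°
I = V/|Z| = 3.3/16.9 = 196 mA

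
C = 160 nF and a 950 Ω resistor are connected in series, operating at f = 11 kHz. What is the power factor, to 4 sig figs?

ω = 2πf = 69120 rad/s
X_C = 1/(ωC) = 90.43 Ω
Z = 950.0 − j90.43 Ω
|Z| = √(950.0² + 90.43²) = 954.3 Ω
∠Z = arctan(-90.43/950.0) = -5.438°
cos φ = cos(-5.438°) = 0.9955

0.9955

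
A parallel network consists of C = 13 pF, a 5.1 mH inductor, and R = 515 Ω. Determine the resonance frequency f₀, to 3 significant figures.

618 kHz

ω₀ = 1/√(LC) = 1/√(0.0051 × 1.3e-11) = 3.884e+06 rad/s
f₀ = ω₀/(2π) = 618 kHz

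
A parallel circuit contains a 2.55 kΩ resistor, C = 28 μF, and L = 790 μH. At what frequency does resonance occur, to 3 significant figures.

1.07 kHz

ω₀ = 1/√(LC) = 1/√(0.00079 × 2.8e-05) = 6724 rad/s
f₀ = ω₀/(2π) = 1.07 kHz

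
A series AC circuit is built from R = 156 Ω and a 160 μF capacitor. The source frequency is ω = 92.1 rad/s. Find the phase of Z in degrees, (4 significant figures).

-23.51°

X_C = 1/(ωC) = 67.86 Ω
Z = 156.0 − j67.86 Ω
|Z| = √(156.0² + 67.86²) = 170.1 Ω
∠Z = arctan(-67.86/156.0) = -23.51°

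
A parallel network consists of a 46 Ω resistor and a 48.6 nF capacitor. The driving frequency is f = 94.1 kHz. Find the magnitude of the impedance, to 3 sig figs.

27.8 Ω

ω = 2πf = 591200 rad/s
X_C = 1/(ωC) = 34.8 Ω
Parallel: admittances add. Y = 1/R + jωC
Y = (0.0217 + j0.0287) S
|Y| = 0.0360 S → |Z| = 1/|Y| = 27.8 Ω, ∠Z = −∠Y = -52.9°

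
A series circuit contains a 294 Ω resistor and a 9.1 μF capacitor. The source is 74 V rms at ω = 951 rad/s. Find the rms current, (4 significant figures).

234.3 mA

X_C = 1/(ωC) = 115.6 Ω
Z = 294.0 − j115.6 Ω
|Z| = √(294.0² + 115.6²) = 315.9 Ω
I = V/|Z| = 74/315.9 = 234.3 mA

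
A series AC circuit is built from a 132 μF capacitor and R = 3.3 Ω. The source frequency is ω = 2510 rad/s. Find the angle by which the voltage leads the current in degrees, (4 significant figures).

X_C = 1/(ωC) = 3.018 Ω
Z = 3.300 − j3.018 Ω
|Z| = √(3.300² + 3.018²) = 4.472 Ω
∠Z = arctan(-3.018/3.300) = -42.45°

-42.45°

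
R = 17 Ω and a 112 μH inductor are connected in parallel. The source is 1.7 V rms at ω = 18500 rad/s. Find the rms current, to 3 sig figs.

827 mA

X_L = ωL = 2.07 Ω
Parallel: admittances add. Y = 1/R + 1/(jωL)
Y = (0.0588 − j0.483) S
|Y| = 0.486 S → |Z| = 1/|Y| = 2.06 Ω, ∠Z = −∠Y = 83.1°
I = V/|Z| = 1.7/2.06 = 827 mA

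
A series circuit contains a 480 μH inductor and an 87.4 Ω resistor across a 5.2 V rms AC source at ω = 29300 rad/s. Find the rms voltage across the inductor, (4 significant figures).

X_L = ωL = 14.06 Ω
Z = 87.40 + j14.06 Ω
|Z| = √(87.40² + 14.06²) = 88.52 Ω
I = V/|Z| = 58.74 mA
V_L = I·|Z_L| = 0.05874 × 14.06 = 0.8261 V

0.8261 V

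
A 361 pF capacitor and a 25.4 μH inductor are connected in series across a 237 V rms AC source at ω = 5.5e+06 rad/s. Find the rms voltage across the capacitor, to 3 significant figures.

328 V

X_L = ωL = 140 Ω
X_C = 1/(ωC) = 504 Ω
Net reactance X = X_L − X_C = -364 Ω
Z = − j364 Ω
|Z| = √(0² + 364²) = 364 Ω
I = V/|Z| = 651 mA
V_C = I·|Z_C| = 0.651 × 504 = 328 V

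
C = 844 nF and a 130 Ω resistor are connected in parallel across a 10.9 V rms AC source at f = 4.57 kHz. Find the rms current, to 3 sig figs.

ω = 2πf = 28710 rad/s
X_C = 1/(ωC) = 41.3 Ω
Parallel: admittances add. Y = 1/R + jωC
Y = (0.00769 + j0.0242) S
|Y| = 0.0254 S → |Z| = 1/|Y| = 39.3 Ω, ∠Z = −∠Y = -72.4°
I = V/|Z| = 10.9/39.3 = 277 mA

277 mA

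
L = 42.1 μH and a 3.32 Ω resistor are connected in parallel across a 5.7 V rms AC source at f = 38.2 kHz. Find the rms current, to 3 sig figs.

ω = 2πf = 240000 rad/s
X_L = ωL = 10.1 Ω
Parallel: admittances add. Y = 1/R + 1/(jωL)
Y = (0.301 − j0.0990) S
|Y| = 0.317 S → |Z| = 1/|Y| = 3.15 Ω, ∠Z = −∠Y = 18.2°
I = V/|Z| = 5.7/3.15 = 1.81 A

1.81 A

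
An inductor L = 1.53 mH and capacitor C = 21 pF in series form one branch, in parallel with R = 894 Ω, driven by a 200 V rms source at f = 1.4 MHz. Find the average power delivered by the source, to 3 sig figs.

ω = 2πf = 8.796e+06 rad/s
X_L = ωL = 13500 Ω
X_C = 1/(ωC) = 5410 Ω
Branch 1: Z₁ = R = 894 Ω
Branch 2 (series LC): Z₂ = j(X_L − X_C) = j8050 Ω
Parallel: Z = Z₁Z₂/(Z₁+Z₂), |Z| = 889 Ω, ∠Z = 6.34°
I = V/|Z| = 225 mA
P = VI cos φ = 200 × 0.225 × cos(6.34°) = 44.7 W

44.7 W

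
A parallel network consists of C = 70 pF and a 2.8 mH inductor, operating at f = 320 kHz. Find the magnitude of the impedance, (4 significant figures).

27110 Ω

ω = 2πf = 2.011e+06 rad/s
X_L = ωL = 5630 Ω
X_C = 1/(ωC) = 7105 Ω
Parallel: admittances add. Y = 1/(jωL) + jωC
Y = (0 − j3.688e-05) S
|Y| = 3.688e-05 S → |Z| = 1/|Y| = 27110 Ω, ∠Z = −∠Y = 90.00°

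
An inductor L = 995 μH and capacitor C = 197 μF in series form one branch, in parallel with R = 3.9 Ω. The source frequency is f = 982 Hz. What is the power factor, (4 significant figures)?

ω = 2πf = 6170 rad/s
X_L = ωL = 6.139 Ω
X_C = 1/(ωC) = 0.8227 Ω
Branch 1: Z₁ = R = 3.900 Ω
Branch 2 (series LC): Z₂ = j(X_L − X_C) = j5.317 Ω
Parallel: Z = Z₁Z₂/(Z₁+Z₂), |Z| = 3.145 Ω, ∠Z = 36.26°
cos φ = cos(36.26°) = 0.8063

0.8063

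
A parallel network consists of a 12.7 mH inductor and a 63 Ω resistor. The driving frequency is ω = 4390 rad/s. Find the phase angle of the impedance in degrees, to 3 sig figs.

48.5°

X_L = ωL = 55.8 Ω
Parallel: admittances add. Y = 1/R + 1/(jωL)
Y = (0.0159 − j0.0179) S
|Y| = 0.0240 S → |Z| = 1/|Y| = 41.8 Ω, ∠Z = −∠Y = 48.5°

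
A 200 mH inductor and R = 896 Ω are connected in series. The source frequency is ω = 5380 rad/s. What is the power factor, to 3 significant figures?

X_L = ωL = 1080 Ω
Z = 896 + j1080 Ω
|Z| = √(896² + 1080²) = 1400 Ω
∠Z = arctan(1080/896) = 50.2°
cos φ = cos(50.2°) = 0.640

0.640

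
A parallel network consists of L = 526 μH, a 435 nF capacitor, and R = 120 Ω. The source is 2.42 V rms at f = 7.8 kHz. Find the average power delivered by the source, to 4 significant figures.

ω = 2πf = 49010 rad/s
X_L = ωL = 25.78 Ω
X_C = 1/(ωC) = 46.91 Ω
Parallel: admittances add. Y = 1/R + 1/(jωL) + jωC
Y = (0.008333 − j0.01747) S
|Y| = 0.01936 S → |Z| = 1/|Y| = 51.66 Ω, ∠Z = −∠Y = 64.50°
I = V/|Z| = 46.85 mA
P = VI cos φ = 2.42 × 0.04685 × cos(64.50°) = 48.80 mW

48.80 mW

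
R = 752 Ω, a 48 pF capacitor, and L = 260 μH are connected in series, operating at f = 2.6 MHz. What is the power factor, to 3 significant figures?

0.245

ω = 2πf = 1.634e+07 rad/s
X_L = ωL = 4250 Ω
X_C = 1/(ωC) = 1280 Ω
Net reactance X = X_L − X_C = 2970 Ω
Z = 752 + j2970 Ω
|Z| = √(752² + 2970²) = 3070 Ω
∠Z = arctan(2970/752) = 75.8°
cos φ = cos(75.8°) = 0.245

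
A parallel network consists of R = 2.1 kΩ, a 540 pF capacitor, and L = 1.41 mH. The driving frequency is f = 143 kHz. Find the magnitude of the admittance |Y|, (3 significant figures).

ω = 2πf = 898500 rad/s
X_L = ωL = 1270 Ω
X_C = 1/(ωC) = 2060 Ω
Parallel: admittances add. Y = 1/R + 1/(jωL) + jωC
Y = (0.000476 − j0.000304) S
|Y| = 0.000565 S → |Z| = 1/|Y| = 1770 Ω, ∠Z = −∠Y = 32.6°

565 μS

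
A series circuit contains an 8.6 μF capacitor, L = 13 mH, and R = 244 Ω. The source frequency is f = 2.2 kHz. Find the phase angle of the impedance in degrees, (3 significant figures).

ω = 2πf = 13820 rad/s
X_L = ωL = 180 Ω
X_C = 1/(ωC) = 8.41 Ω
Net reactance X = X_L − X_C = 171 Ω
Z = 244 + j171 Ω
|Z| = √(244² + 171²) = 298 Ω
∠Z = arctan(171/244) = 35.1°

35.1°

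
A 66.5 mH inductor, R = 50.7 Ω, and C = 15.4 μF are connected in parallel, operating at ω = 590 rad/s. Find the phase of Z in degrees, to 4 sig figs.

39.75°

X_L = ωL = 39.23 Ω
X_C = 1/(ωC) = 110.1 Ω
Parallel: admittances add. Y = 1/R + 1/(jωL) + jωC
Y = (0.01972 − j0.01640) S
|Y| = 0.02565 S → |Z| = 1/|Y| = 38.98 Ω, ∠Z = −∠Y = 39.75°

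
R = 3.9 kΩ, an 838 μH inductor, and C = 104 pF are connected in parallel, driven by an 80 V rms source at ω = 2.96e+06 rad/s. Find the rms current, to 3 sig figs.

21.9 mA

X_L = ωL = 2480 Ω
X_C = 1/(ωC) = 3250 Ω
Parallel: admittances add. Y = 1/R + 1/(jωL) + jωC
Y = (0.000256 − j9.53e-05) S
|Y| = 0.000274 S → |Z| = 1/|Y| = 3660 Ω, ∠Z = −∠Y = 20.4°
I = V/|Z| = 80/3660 = 21.9 mA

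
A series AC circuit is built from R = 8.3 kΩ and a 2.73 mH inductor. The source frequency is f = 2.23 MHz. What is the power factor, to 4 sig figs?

ω = 2πf = 1.401e+07 rad/s
X_L = ωL = 38250 Ω
Z = 8300 + j38250 Ω
|Z| = √(8300² + 38250²) = 39140 Ω
∠Z = arctan(38250/8300) = 77.76°
cos φ = cos(77.76°) = 0.2121

0.2121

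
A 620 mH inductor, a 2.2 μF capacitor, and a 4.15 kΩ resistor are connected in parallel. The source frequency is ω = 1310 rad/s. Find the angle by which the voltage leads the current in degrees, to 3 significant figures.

X_L = ωL = 812 Ω
X_C = 1/(ωC) = 347 Ω
Parallel: admittances add. Y = 1/R + 1/(jωL) + jωC
Y = (0.000241 + j0.00165) S
|Y| = 0.00167 S → |Z| = 1/|Y| = 599 Ω, ∠Z = −∠Y = -81.7°

-81.7°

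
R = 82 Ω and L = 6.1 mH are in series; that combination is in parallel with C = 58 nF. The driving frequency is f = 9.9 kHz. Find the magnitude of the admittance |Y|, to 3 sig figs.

1.22 mS

ω = 2πf = 62200 rad/s
X_L = ωL = 379 Ω
X_C = 1/(ωC) = 277 Ω
Branch 1 (R+jX_L): Z₁ = 82.0 + j379 Ω, |Z₁| = 388 Ω
Branch 2 (−jX_C): Z₂ = −j277 Ω
Parallel: Z = Z₁Z₂/(Z₁+Z₂), |Z| = 821 Ω, ∠Z = -63.5°
|Y| = 1/|Z| = 1.22 mS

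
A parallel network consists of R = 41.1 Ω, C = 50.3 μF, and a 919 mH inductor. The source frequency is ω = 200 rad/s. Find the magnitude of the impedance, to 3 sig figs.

40.4 Ω

X_L = ωL = 184 Ω
X_C = 1/(ωC) = 99.4 Ω
Parallel: admittances add. Y = 1/R + 1/(jωL) + jωC
Y = (0.0243 + j0.00462) S
|Y| = 0.0248 S → |Z| = 1/|Y| = 40.4 Ω, ∠Z = −∠Y = -10.7°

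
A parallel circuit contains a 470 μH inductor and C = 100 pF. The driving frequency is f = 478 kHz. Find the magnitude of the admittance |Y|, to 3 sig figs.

ω = 2πf = 3.003e+06 rad/s
X_L = ωL = 1410 Ω
X_C = 1/(ωC) = 3330 Ω
Parallel: admittances add. Y = 1/(jωL) + jωC
Y = (0 − j0.000408) S
|Y| = 0.000408 S → |Z| = 1/|Y| = 2450 Ω, ∠Z = −∠Y = 90.0°

408 μS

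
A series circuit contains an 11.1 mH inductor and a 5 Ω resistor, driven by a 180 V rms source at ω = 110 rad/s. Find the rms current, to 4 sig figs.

34.97 A

X_L = ωL = 1.221 Ω
Z = 5.000 + j1.221 Ω
|Z| = √(5.000² + 1.221²) = 5.147 Ω
I = V/|Z| = 180/5.147 = 34.97 A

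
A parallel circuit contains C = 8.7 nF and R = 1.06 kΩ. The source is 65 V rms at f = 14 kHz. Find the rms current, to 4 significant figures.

78.96 mA

ω = 2πf = 87960 rad/s
X_C = 1/(ωC) = 1307 Ω
Parallel: admittances add. Y = 1/R + jωC
Y = (0.0009434 + j0.0007653) S
|Y| = 0.001215 S → |Z| = 1/|Y| = 823.2 Ω, ∠Z = −∠Y = -39.05°
I = V/|Z| = 65/823.2 = 78.96 mA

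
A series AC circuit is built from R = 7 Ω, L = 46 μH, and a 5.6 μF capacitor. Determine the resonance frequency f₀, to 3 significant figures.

9.92 kHz

ω₀ = 1/√(LC) = 1/√(4.6e-05 × 5.6e-06) = 62310 rad/s
f₀ = ω₀/(2π) = 9.92 kHz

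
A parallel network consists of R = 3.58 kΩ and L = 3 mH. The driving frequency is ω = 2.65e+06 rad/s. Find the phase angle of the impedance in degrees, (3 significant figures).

X_L = ωL = 7950 Ω
Parallel: admittances add. Y = 1/R + 1/(jωL)
Y = (0.000279 − j0.000126) S
|Y| = 0.000306 S → |Z| = 1/|Y| = 3260 Ω, ∠Z = −∠Y = 24.2°

24.2°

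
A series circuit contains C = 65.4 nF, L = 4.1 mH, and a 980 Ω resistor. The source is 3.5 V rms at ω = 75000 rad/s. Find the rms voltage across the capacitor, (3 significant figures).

0.724 V

X_L = ωL = 308 Ω
X_C = 1/(ωC) = 204 Ω
Net reactance X = X_L − X_C = 104 Ω
Z = 980 + j104 Ω
|Z| = √(980² + 104²) = 985 Ω
I = V/|Z| = 3.55 mA
V_C = I·|Z_C| = 0.00355 × 204 = 0.724 V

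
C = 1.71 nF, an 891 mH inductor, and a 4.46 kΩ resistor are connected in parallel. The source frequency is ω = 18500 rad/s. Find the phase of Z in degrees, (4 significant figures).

X_L = ωL = 16480 Ω
X_C = 1/(ωC) = 31610 Ω
Parallel: admittances add. Y = 1/R + 1/(jωL) + jωC
Y = (0.0002242 − j2.903e-05) S
|Y| = 0.0002261 S → |Z| = 1/|Y| = 4423 Ω, ∠Z = −∠Y = 7.378°

7.378°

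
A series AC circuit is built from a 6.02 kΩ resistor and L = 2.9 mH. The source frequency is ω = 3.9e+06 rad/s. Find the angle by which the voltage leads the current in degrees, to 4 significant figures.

X_L = ωL = 11310 Ω
Z = 6020 + j11310 Ω
|Z| = √(6020² + 11310²) = 12810 Ω
∠Z = arctan(11310/6020) = 61.97°

61.97°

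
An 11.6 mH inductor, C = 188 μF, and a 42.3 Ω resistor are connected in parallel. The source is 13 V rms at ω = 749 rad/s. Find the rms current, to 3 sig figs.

X_L = ωL = 8.69 Ω
X_C = 1/(ωC) = 7.10 Ω
Parallel: admittances add. Y = 1/R + 1/(jωL) + jωC
Y = (0.0236 + j0.0257) S
|Y| = 0.0349 S → |Z| = 1/|Y| = 28.6 Ω, ∠Z = −∠Y = -47.4°
I = V/|Z| = 13/28.6 = 454 mA

454 mA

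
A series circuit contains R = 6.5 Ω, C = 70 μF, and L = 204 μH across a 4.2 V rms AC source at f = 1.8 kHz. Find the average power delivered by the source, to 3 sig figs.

ω = 2πf = 11310 rad/s
X_L = ωL = 2.31 Ω
X_C = 1/(ωC) = 1.26 Ω
Net reactance X = X_L − X_C = 1.04 Ω
Z = 6.50 + j1.04 Ω
|Z| = √(6.50² + 1.04²) = 6.58 Ω
∠Z = arctan(1.04/6.50) = 9.13°
I = V/|Z| = 638 mA
P = VI cos φ = 4.2 × 0.638 × cos(9.13°) = 2.65 W

2.65 W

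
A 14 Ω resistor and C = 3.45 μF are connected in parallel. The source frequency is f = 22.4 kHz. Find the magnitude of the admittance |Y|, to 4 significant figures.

ω = 2πf = 140700 rad/s
X_C = 1/(ωC) = 2.059 Ω
Parallel: admittances add. Y = 1/R + jωC
Y = (0.07143 + j0.4856) S
|Y| = 0.4908 S → |Z| = 1/|Y| = 2.038 Ω, ∠Z = −∠Y = -81.63°

490.8 mS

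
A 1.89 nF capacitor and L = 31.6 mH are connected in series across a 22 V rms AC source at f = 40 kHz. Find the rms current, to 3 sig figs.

3.77 mA

ω = 2πf = 251300 rad/s
X_L = ωL = 7940 Ω
X_C = 1/(ωC) = 2110 Ω
Net reactance X = X_L − X_C = 5840 Ω
Z = j5840 Ω
|Z| = √(0² + 5840²) = 5840 Ω
I = V/|Z| = 22/5840 = 3.77 mA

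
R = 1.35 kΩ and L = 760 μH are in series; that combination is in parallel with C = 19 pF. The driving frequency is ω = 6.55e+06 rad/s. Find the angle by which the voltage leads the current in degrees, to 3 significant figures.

X_L = ωL = 4980 Ω
X_C = 1/(ωC) = 8040 Ω
Branch 1 (R+jX_L): Z₁ = 1350 + j4980 Ω, |Z₁| = 5160 Ω
Branch 2 (−jX_C): Z₂ = −j8040 Ω
Parallel: Z = Z₁Z₂/(Z₁+Z₂), |Z| = 12400 Ω, ∠Z = 51.0°

51.0°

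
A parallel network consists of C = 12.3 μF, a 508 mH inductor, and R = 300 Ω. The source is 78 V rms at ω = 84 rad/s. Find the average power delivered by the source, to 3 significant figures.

X_L = ωL = 42.7 Ω
X_C = 1/(ωC) = 968 Ω
Parallel: admittances add. Y = 1/R + 1/(jωL) + jωC
Y = (0.00333 − j0.0224) S
|Y| = 0.0226 S → |Z| = 1/|Y| = 44.2 Ω, ∠Z = −∠Y = 81.5°
I = V/|Z| = 1.77 A
P = VI cos φ = 78 × 1.77 × cos(81.5°) = 20.3 W

20.3 W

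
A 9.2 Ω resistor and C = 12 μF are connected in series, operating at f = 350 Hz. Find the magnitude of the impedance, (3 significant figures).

ω = 2πf = 2199 rad/s
X_C = 1/(ωC) = 37.9 Ω
Z = 9.20 − j37.9 Ω
|Z| = √(9.20² + 37.9²) = 39.0 Ω

39.0 Ω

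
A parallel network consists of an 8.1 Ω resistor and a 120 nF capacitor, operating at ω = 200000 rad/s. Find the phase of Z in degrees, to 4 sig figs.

-11.00°

X_C = 1/(ωC) = 41.67 Ω
Parallel: admittances add. Y = 1/R + jωC
Y = (0.1235 + j0.02400) S
|Y| = 0.1258 S → |Z| = 1/|Y| = 7.951 Ω, ∠Z = −∠Y = -11.00°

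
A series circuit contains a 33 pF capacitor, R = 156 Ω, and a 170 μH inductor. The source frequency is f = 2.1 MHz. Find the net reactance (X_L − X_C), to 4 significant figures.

-53.51 Ω

ω = 2πf = 1.319e+07 rad/s
X_L = ωL = 2243 Ω
X_C = 1/(ωC) = 2297 Ω
X = 2243 − 2297 = -53.51 Ω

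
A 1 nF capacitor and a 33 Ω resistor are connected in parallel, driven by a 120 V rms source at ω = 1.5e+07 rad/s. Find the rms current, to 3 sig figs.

4.06 A

X_C = 1/(ωC) = 66.7 Ω
Parallel: admittances add. Y = 1/R + jωC
Y = (0.0303 + j0.0150) S
|Y| = 0.0338 S → |Z| = 1/|Y| = 29.6 Ω, ∠Z = −∠Y = -26.3°
I = V/|Z| = 120/29.6 = 4.06 A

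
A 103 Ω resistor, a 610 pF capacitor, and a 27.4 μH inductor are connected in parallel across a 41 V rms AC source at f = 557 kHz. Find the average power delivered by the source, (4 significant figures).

16.32 W

ω = 2πf = 3.5e+06 rad/s
X_L = ωL = 95.89 Ω
X_C = 1/(ωC) = 468.4 Ω
Parallel: admittances add. Y = 1/R + 1/(jωL) + jωC
Y = (0.009709 − j0.008293) S
|Y| = 0.01277 S → |Z| = 1/|Y| = 78.32 Ω, ∠Z = −∠Y = 40.50°
I = V/|Z| = 523.5 mA
P = VI cos φ = 41 × 0.5235 × cos(40.50°) = 16.32 W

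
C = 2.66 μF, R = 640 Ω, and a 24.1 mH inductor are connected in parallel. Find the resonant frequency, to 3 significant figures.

ω₀ = 1/√(LC) = 1/√(0.0241 × 2.66e-06) = 3950 rad/s
f₀ = ω₀/(2π) = 629 Hz

629 Hz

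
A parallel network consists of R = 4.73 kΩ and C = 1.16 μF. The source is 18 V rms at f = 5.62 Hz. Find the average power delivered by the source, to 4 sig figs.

ω = 2πf = 35.31 rad/s
X_C = 1/(ωC) = 24410 Ω
Parallel: admittances add. Y = 1/R + jωC
Y = (0.0002114 + j4.096e-05) S
|Y| = 0.0002153 S → |Z| = 1/|Y| = 4644 Ω, ∠Z = −∠Y = -10.97°
I = V/|Z| = 3.876 mA
P = VI cos φ = 18 × 0.003876 × cos(-10.97°) = 68.50 mW

68.50 mW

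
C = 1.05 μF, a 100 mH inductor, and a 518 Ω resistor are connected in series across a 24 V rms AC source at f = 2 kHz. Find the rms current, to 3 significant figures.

18.6 mA

ω = 2πf = 12570 rad/s
X_L = ωL = 1260 Ω
X_C = 1/(ωC) = 75.8 Ω
Net reactance X = X_L − X_C = 1180 Ω
Z = 518 + j1180 Ω
|Z| = √(518² + 1180²) = 1290 Ω
I = V/|Z| = 24/1290 = 18.6 mA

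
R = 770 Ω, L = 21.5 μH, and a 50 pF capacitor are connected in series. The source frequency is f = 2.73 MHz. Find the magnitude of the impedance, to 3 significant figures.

ω = 2πf = 1.715e+07 rad/s
X_L = ωL = 369 Ω
X_C = 1/(ωC) = 1170 Ω
Net reactance X = X_L − X_C = -797 Ω
Z = 770 − j797 Ω
|Z| = √(770² + 797²) = 1110 Ω

1110 Ω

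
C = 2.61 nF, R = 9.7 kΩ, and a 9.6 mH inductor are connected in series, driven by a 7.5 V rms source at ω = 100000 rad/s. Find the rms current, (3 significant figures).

X_L = ωL = 960 Ω
X_C = 1/(ωC) = 3830 Ω
Net reactance X = X_L − X_C = -2870 Ω
Z = 9700 − j2870 Ω
|Z| = √(9700² + 2870²) = 10100 Ω
I = V/|Z| = 7.5/10100 = 741 μA

741 μA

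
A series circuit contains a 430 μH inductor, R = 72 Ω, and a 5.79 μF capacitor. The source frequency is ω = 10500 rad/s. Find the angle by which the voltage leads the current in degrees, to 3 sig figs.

X_L = ωL = 4.51 Ω
X_C = 1/(ωC) = 16.4 Ω
Net reactance X = X_L − X_C = -11.9 Ω
Z = 72.0 − j11.9 Ω
|Z| = √(72.0² + 11.9²) = 73.0 Ω
∠Z = arctan(-11.9/72.0) = -9.41°

-9.41°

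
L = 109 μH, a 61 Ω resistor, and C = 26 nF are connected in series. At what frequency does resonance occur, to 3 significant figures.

94.5 kHz

ω₀ = 1/√(LC) = 1/√(0.000109 × 2.6e-08) = 594000 rad/s
f₀ = ω₀/(2π) = 94.5 kHz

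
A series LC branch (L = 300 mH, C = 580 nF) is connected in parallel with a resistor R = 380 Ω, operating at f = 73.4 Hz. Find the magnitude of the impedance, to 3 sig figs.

ω = 2πf = 461.2 rad/s
X_L = ωL = 138 Ω
X_C = 1/(ωC) = 3740 Ω
Branch 1: Z₁ = R = 380 Ω
Branch 2 (series LC): Z₂ = j(X_L − X_C) = −j3600 Ω
Parallel: Z = Z₁Z₂/(Z₁+Z₂), |Z| = 378 Ω, ∠Z = -6.03°

378 Ω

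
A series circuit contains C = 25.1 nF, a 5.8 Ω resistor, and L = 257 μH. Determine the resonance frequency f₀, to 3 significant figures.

ω₀ = 1/√(LC) = 1/√(0.000257 × 2.51e-08) = 393700 rad/s
f₀ = ω₀/(2π) = 62.7 kHz

62.7 kHz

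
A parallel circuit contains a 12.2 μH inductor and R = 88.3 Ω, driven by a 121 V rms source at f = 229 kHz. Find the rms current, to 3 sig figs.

ω = 2πf = 1.439e+06 rad/s
X_L = ωL = 17.6 Ω
Parallel: admittances add. Y = 1/R + 1/(jωL)
Y = (0.0113 − j0.0570) S
|Y| = 0.0581 S → |Z| = 1/|Y| = 17.2 Ω, ∠Z = −∠Y = 78.8°
I = V/|Z| = 121/17.2 = 7.03 A

7.03 A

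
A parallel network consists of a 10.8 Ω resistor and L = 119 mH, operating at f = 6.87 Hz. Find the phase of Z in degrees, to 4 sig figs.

ω = 2πf = 43.17 rad/s
X_L = ωL = 5.137 Ω
Parallel: admittances add. Y = 1/R + 1/(jωL)
Y = (0.09259 − j0.1947) S
|Y| = 0.2156 S → |Z| = 1/|Y| = 4.639 Ω, ∠Z = −∠Y = 64.56°

64.56°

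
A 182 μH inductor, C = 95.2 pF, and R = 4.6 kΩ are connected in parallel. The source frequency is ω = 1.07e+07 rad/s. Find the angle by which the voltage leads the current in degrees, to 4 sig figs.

-66.71°

X_L = ωL = 1947 Ω
X_C = 1/(ωC) = 981.7 Ω
Parallel: admittances add. Y = 1/R + 1/(jωL) + jωC
Y = (0.0002174 + j0.0005051) S
|Y| = 0.0005499 S → |Z| = 1/|Y| = 1818 Ω, ∠Z = −∠Y = -66.71°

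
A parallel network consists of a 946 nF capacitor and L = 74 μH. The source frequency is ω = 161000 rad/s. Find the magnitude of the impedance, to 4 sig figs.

14.63 Ω

X_L = ωL = 11.91 Ω
X_C = 1/(ωC) = 6.566 Ω
Parallel: admittances add. Y = 1/(jωL) + jωC
Y = (0 + j0.06837) S
|Y| = 0.06837 S → |Z| = 1/|Y| = 14.63 Ω, ∠Z = −∠Y = -90.00°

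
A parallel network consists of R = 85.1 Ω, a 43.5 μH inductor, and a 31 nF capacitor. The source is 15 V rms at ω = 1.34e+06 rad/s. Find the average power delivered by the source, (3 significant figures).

2.64 W

X_L = ωL = 58.3 Ω
X_C = 1/(ωC) = 24.1 Ω
Parallel: admittances add. Y = 1/R + 1/(jωL) + jωC
Y = (0.0118 + j0.0244) S
|Y| = 0.0271 S → |Z| = 1/|Y| = 36.9 Ω, ∠Z = −∠Y = -64.3°
I = V/|Z| = 406 mA
P = VI cos φ = 15 × 0.406 × cos(-64.3°) = 2.64 W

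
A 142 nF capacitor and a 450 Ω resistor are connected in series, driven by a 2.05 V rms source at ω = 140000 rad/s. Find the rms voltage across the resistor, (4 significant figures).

2.037 V

X_C = 1/(ωC) = 50.30 Ω
Z = 450.0 − j50.30 Ω
|Z| = √(450.0² + 50.30²) = 452.8 Ω
I = V/|Z| = 4.527 mA
V_R = I·|Z_R| = 0.004527 × 450.0 = 2.037 V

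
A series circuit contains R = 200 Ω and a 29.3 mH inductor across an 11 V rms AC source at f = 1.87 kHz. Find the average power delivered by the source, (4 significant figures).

ω = 2πf = 11750 rad/s
X_L = ωL = 344.3 Ω
Z = 200.0 + j344.3 Ω
|Z| = √(200.0² + 344.3²) = 398.1 Ω
∠Z = arctan(344.3/200.0) = 59.85°
I = V/|Z| = 27.63 mA
P = VI cos φ = 11 × 0.02763 × cos(59.85°) = 152.7 mW

152.7 mW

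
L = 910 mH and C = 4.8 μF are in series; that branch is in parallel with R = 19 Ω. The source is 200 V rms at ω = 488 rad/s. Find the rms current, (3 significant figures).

15.7 A

X_L = ωL = 444 Ω
X_C = 1/(ωC) = 427 Ω
Branch 1: Z₁ = R = 19.0 Ω
Branch 2 (series LC): Z₂ = j(X_L − X_C) = j17.2 Ω
Parallel: Z = Z₁Z₂/(Z₁+Z₂), |Z| = 12.7 Ω, ∠Z = 47.9°
I = V/|Z| = 200/12.7 = 15.7 A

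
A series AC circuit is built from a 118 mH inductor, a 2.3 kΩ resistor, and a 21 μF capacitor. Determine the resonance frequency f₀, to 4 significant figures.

101.1 Hz

ω₀ = 1/√(LC) = 1/√(0.118 × 2.1e-05) = 635.3 rad/s
f₀ = ω₀/(2π) = 101.1 Hz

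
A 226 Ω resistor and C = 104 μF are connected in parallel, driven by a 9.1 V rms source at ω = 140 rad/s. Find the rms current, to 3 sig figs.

138 mA

X_C = 1/(ωC) = 68.7 Ω
Parallel: admittances add. Y = 1/R + jωC
Y = (0.00442 + j0.0146) S
|Y| = 0.0152 S → |Z| = 1/|Y| = 65.7 Ω, ∠Z = −∠Y = -73.1°
I = V/|Z| = 9.1/65.7 = 138 mA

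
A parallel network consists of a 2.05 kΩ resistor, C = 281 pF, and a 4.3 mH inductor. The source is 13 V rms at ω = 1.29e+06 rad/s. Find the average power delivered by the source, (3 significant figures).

82.4 mW

X_L = ωL = 5550 Ω
X_C = 1/(ωC) = 2760 Ω
Parallel: admittances add. Y = 1/R + 1/(jωL) + jωC
Y = (0.000488 + j0.000182) S
|Y| = 0.000521 S → |Z| = 1/|Y| = 1920 Ω, ∠Z = −∠Y = -20.5°
I = V/|Z| = 6.77 mA
P = VI cos φ = 13 × 0.00677 × cos(-20.5°) = 82.4 mW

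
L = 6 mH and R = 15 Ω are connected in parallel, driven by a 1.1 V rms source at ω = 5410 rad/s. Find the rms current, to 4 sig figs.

X_L = ωL = 32.46 Ω
Parallel: admittances add. Y = 1/R + 1/(jωL)
Y = (0.06667 − j0.03081) S
|Y| = 0.07344 S → |Z| = 1/|Y| = 13.62 Ω, ∠Z = −∠Y = 24.80°
I = V/|Z| = 1.1/13.62 = 80.78 mA

80.78 mA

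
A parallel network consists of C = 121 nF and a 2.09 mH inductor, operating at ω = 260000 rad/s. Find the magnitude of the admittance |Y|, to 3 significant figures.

29.6 mS

X_L = ωL = 543 Ω
X_C = 1/(ωC) = 31.8 Ω
Parallel: admittances add. Y = 1/(jωL) + jωC
Y = (0 + j0.0296) S
|Y| = 0.0296 S → |Z| = 1/|Y| = 33.8 Ω, ∠Z = −∠Y = -90.0°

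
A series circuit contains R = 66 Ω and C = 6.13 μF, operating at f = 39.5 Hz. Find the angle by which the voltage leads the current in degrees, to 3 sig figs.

-84.3°

ω = 2πf = 248.2 rad/s
X_C = 1/(ωC) = 657 Ω
Z = 66.0 − j657 Ω
|Z| = √(66.0² + 657²) = 661 Ω
∠Z = arctan(-657/66.0) = -84.3°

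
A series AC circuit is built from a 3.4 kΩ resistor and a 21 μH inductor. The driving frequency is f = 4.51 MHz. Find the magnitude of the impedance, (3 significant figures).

3450 Ω

ω = 2πf = 2.834e+07 rad/s
X_L = ωL = 595 Ω
Z = 3400 + j595 Ω
|Z| = √(3400² + 595²) = 3450 Ω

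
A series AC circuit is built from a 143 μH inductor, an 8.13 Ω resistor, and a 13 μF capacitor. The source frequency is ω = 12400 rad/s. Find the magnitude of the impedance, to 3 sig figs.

9.26 Ω

X_L = ωL = 1.77 Ω
X_C = 1/(ωC) = 6.20 Ω
Net reactance X = X_L − X_C = -4.43 Ω
Z = 8.13 − j4.43 Ω
|Z| = √(8.13² + 4.43²) = 9.26 Ω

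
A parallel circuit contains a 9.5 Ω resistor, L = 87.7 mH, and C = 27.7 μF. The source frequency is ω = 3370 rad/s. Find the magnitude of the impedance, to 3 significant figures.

X_L = ωL = 296 Ω
X_C = 1/(ωC) = 10.7 Ω
Parallel: admittances add. Y = 1/R + 1/(jωL) + jωC
Y = (0.105 + j0.0900) S
|Y| = 0.138 S → |Z| = 1/|Y| = 7.22 Ω, ∠Z = −∠Y = -40.5°

7.22 Ω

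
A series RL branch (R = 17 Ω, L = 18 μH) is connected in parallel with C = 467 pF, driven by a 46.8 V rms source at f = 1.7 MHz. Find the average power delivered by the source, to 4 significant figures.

999.4 mW

ω = 2πf = 1.068e+07 rad/s
X_L = ωL = 192.3 Ω
X_C = 1/(ωC) = 200.5 Ω
Branch 1 (R+jX_L): Z₁ = 17.00 + j192.3 Ω, |Z₁| = 193.0 Ω
Branch 2 (−jX_C): Z₂ = −j200.5 Ω
Parallel: Z = Z₁Z₂/(Z₁+Z₂), |Z| = 2050 Ω, ∠Z = 20.72°
I = V/|Z| = 22.83 mA
P = VI cos φ = 46.8 × 0.02283 × cos(20.72°) = 999.4 mW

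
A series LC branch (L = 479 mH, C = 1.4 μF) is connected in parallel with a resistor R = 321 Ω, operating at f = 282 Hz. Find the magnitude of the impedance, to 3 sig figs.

ω = 2πf = 1772 rad/s
X_L = ωL = 849 Ω
X_C = 1/(ωC) = 403 Ω
Branch 1: Z₁ = R = 321 Ω
Branch 2 (series LC): Z₂ = j(X_L − X_C) = j446 Ω
Parallel: Z = Z₁Z₂/(Z₁+Z₂), |Z| = 260 Ω, ∠Z = 35.8°

260 Ω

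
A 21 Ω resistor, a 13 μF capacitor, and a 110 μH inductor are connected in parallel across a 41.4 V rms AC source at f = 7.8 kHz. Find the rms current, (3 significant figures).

18.8 A

ω = 2πf = 49010 rad/s
X_L = ωL = 5.39 Ω
X_C = 1/(ωC) = 1.57 Ω
Parallel: admittances add. Y = 1/R + 1/(jωL) + jωC
Y = (0.0476 + j0.452) S
|Y| = 0.454 S → |Z| = 1/|Y| = 2.20 Ω, ∠Z = −∠Y = -84.0°
I = V/|Z| = 41.4/2.20 = 18.8 A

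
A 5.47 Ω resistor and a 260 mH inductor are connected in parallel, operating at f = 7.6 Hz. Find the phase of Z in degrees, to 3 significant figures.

23.8°

ω = 2πf = 47.75 rad/s
X_L = ωL = 12.4 Ω
Parallel: admittances add. Y = 1/R + 1/(jωL)
Y = (0.183 − j0.0805) S
|Y| = 0.200 S → |Z| = 1/|Y| = 5.01 Ω, ∠Z = −∠Y = 23.8°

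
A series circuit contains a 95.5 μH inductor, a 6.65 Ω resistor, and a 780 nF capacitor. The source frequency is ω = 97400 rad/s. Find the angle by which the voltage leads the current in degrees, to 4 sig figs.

X_L = ωL = 9.302 Ω
X_C = 1/(ωC) = 13.16 Ω
Net reactance X = X_L − X_C = -3.861 Ω
Z = 6.650 − j3.861 Ω
|Z| = √(6.650² + 3.861²) = 7.690 Ω
∠Z = arctan(-3.861/6.650) = -30.14°

-30.14°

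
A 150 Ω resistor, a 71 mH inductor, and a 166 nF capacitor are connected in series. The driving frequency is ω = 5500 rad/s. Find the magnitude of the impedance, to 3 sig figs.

X_L = ωL = 390 Ω
X_C = 1/(ωC) = 1100 Ω
Net reactance X = X_L − X_C = -705 Ω
Z = 150 − j705 Ω
|Z| = √(150² + 705²) = 721 Ω

721 Ω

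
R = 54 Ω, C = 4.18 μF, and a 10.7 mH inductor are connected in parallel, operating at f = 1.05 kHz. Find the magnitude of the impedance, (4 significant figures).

43.74 Ω

ω = 2πf = 6597 rad/s
X_L = ωL = 70.59 Ω
X_C = 1/(ωC) = 36.26 Ω
Parallel: admittances add. Y = 1/R + 1/(jωL) + jωC
Y = (0.01852 + j0.01341) S
|Y| = 0.02286 S → |Z| = 1/|Y| = 43.74 Ω, ∠Z = −∠Y = -35.91°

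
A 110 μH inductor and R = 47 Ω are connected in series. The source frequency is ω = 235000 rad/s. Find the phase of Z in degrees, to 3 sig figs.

28.8°

X_L = ωL = 25.9 Ω
Z = 47.0 + j25.9 Ω
|Z| = √(47.0² + 25.9²) = 53.6 Ω
∠Z = arctan(25.9/47.0) = 28.8°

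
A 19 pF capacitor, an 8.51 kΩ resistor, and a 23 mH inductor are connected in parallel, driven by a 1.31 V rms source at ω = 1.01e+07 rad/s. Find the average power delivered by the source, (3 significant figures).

202 μW

X_L = ωL = 232000 Ω
X_C = 1/(ωC) = 5210 Ω
Parallel: admittances add. Y = 1/R + 1/(jωL) + jωC
Y = (0.000118 + j0.000188) S
|Y| = 0.000221 S → |Z| = 1/|Y| = 4520 Ω, ∠Z = −∠Y = -57.9°
I = V/|Z| = 290 μA
P = VI cos φ = 1.31 × 0.000290 × cos(-57.9°) = 202 μW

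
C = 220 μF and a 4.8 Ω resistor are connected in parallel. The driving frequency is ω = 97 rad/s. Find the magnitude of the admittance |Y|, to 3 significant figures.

209 mS

X_C = 1/(ωC) = 46.9 Ω
Parallel: admittances add. Y = 1/R + jωC
Y = (0.208 + j0.0213) S
|Y| = 0.209 S → |Z| = 1/|Y| = 4.78 Ω, ∠Z = −∠Y = -5.85°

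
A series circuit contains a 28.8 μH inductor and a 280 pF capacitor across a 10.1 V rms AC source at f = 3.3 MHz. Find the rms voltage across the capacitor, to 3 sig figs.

ω = 2πf = 2.073e+07 rad/s
X_L = ωL = 597 Ω
X_C = 1/(ωC) = 172 Ω
Net reactance X = X_L − X_C = 425 Ω
Z = j425 Ω
|Z| = √(0² + 425²) = 425 Ω
I = V/|Z| = 23.8 mA
V_C = I·|Z_C| = 0.0238 × 172 = 4.09 V

4.09 V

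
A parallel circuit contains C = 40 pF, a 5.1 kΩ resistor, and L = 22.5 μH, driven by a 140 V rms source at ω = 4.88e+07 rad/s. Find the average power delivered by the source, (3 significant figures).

X_L = ωL = 1100 Ω
X_C = 1/(ωC) = 512 Ω
Parallel: admittances add. Y = 1/R + 1/(jωL) + jωC
Y = (0.000196 + j0.00104) S
|Y| = 0.00106 S → |Z| = 1/|Y| = 944 Ω, ∠Z = −∠Y = -79.3°
I = V/|Z| = 148 mA
P = VI cos φ = 140 × 0.148 × cos(-79.3°) = 3.84 W

3.84 W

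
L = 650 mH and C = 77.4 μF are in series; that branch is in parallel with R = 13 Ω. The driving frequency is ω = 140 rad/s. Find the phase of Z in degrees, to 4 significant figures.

X_L = ωL = 91.00 Ω
X_C = 1/(ωC) = 92.28 Ω
Branch 1: Z₁ = R = 13.00 Ω
Branch 2 (series LC): Z₂ = j(X_L − X_C) = −j1.285 Ω
Parallel: Z = Z₁Z₂/(Z₁+Z₂), |Z| = 1.279 Ω, ∠Z = -84.35°

-84.35°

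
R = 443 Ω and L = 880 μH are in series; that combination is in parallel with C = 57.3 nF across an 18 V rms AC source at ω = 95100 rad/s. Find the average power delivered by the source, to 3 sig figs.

706 mW

X_L = ωL = 83.7 Ω
X_C = 1/(ωC) = 184 Ω
Branch 1 (R+jX_L): Z₁ = 443 + j83.7 Ω, |Z₁| = 451 Ω
Branch 2 (−jX_C): Z₂ = −j184 Ω
Parallel: Z = Z₁Z₂/(Z₁+Z₂), |Z| = 182 Ω, ∠Z = -66.6°
I = V/|Z| = 98.8 mA
P = VI cos φ = 18 × 0.0988 × cos(-66.6°) = 706 mW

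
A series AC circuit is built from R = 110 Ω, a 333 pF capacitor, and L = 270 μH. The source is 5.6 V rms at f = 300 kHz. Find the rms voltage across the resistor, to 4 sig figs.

0.5653 V

ω = 2πf = 1.885e+06 rad/s
X_L = ωL = 508.9 Ω
X_C = 1/(ωC) = 1593 Ω
Net reactance X = X_L − X_C = -1084 Ω
Z = 110.0 − j1084 Ω
|Z| = √(110.0² + 1084²) = 1090 Ω
I = V/|Z| = 5.139 mA
V_R = I·|Z_R| = 0.005139 × 110.0 = 0.5653 V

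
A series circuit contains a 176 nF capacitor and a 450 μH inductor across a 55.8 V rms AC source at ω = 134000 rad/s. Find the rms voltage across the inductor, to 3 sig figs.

X_L = ωL = 60.3 Ω
X_C = 1/(ωC) = 42.4 Ω
Net reactance X = X_L − X_C = 17.9 Ω
Z = j17.9 Ω
|Z| = √(0² + 17.9²) = 17.9 Ω
I = V/|Z| = 3.12 A
V_L = I·|Z_L| = 3.12 × 60.3 = 188 V

188 V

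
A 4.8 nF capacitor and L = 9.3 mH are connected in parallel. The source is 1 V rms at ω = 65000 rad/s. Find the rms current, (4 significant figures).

1.342 mA

X_L = ωL = 604.5 Ω
X_C = 1/(ωC) = 3205 Ω
Parallel: admittances add. Y = 1/(jωL) + jωC
Y = (0 − j0.001342) S
|Y| = 0.001342 S → |Z| = 1/|Y| = 745.0 Ω, ∠Z = −∠Y = 90.00°
I = V/|Z| = 1/745.0 = 1.342 mA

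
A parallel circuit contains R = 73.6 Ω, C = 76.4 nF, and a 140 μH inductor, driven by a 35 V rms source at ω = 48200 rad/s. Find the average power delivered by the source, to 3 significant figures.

16.6 W

X_L = ωL = 6.75 Ω
X_C = 1/(ωC) = 272 Ω
Parallel: admittances add. Y = 1/R + 1/(jωL) + jωC
Y = (0.0136 − j0.145) S
|Y| = 0.145 S → |Z| = 1/|Y| = 6.89 Ω, ∠Z = −∠Y = 84.6°
I = V/|Z| = 5.08 A
P = VI cos φ = 35 × 5.08 × cos(84.6°) = 16.6 W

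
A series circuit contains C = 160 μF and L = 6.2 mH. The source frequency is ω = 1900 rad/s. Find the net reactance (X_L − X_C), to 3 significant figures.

8.49 Ω

X_L = ωL = 11.8 Ω
X_C = 1/(ωC) = 3.29 Ω
X = 11.8 − 3.29 = 8.49 Ω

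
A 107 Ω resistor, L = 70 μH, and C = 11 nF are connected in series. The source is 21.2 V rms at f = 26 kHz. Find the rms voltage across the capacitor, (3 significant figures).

ω = 2πf = 163400 rad/s
X_L = ωL = 11.4 Ω
X_C = 1/(ωC) = 556 Ω
Net reactance X = X_L − X_C = -545 Ω
Z = 107 − j545 Ω
|Z| = √(107² + 545²) = 555 Ω
I = V/|Z| = 38.2 mA
V_C = I·|Z_C| = 0.0382 × 556 = 21.2 V

21.2 V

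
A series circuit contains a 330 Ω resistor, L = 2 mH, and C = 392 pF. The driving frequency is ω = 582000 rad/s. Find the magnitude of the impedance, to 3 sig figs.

3240 Ω

X_L = ωL = 1160 Ω
X_C = 1/(ωC) = 4380 Ω
Net reactance X = X_L − X_C = -3220 Ω
Z = 330 − j3220 Ω
|Z| = √(330² + 3220²) = 3240 Ω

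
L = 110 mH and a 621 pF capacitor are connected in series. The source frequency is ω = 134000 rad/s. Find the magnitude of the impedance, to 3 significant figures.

2720 Ω

X_L = ωL = 14700 Ω
X_C = 1/(ωC) = 12000 Ω
Net reactance X = X_L − X_C = 2720 Ω
Z = j2720 Ω
|Z| = √(0² + 2720²) = 2720 Ω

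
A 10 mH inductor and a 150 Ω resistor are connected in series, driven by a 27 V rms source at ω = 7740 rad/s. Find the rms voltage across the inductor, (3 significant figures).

X_L = ωL = 77.4 Ω
Z = 150 + j77.4 Ω
|Z| = √(150² + 77.4²) = 169 Ω
I = V/|Z| = 160 mA
V_L = I·|Z_L| = 0.160 × 77.4 = 12.4 V

12.4 V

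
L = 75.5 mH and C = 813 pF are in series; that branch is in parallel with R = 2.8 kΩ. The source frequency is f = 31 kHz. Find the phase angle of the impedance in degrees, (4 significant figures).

ω = 2πf = 194800 rad/s
X_L = ωL = 14710 Ω
X_C = 1/(ωC) = 6315 Ω
Branch 1: Z₁ = R = 2800 Ω
Branch 2 (series LC): Z₂ = j(X_L − X_C) = j8391 Ω
Parallel: Z = Z₁Z₂/(Z₁+Z₂), |Z| = 2656 Ω, ∠Z = 18.45°

18.45°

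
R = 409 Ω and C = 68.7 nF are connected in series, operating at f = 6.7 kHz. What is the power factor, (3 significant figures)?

ω = 2πf = 42100 rad/s
X_C = 1/(ωC) = 346 Ω
Z = 409 − j346 Ω
|Z| = √(409² + 346²) = 536 Ω
∠Z = arctan(-346/409) = -40.2°
cos φ = cos(-40.2°) = 0.764

0.764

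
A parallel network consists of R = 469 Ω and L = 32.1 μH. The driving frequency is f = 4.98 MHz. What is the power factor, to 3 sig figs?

0.906

ω = 2πf = 3.129e+07 rad/s
X_L = ωL = 1000 Ω
Parallel: admittances add. Y = 1/R + 1/(jωL)
Y = (0.00213 − j0.000996) S
|Y| = 0.00235 S → |Z| = 1/|Y| = 425 Ω, ∠Z = −∠Y = 25.0°
cos φ = cos(25.0°) = 0.906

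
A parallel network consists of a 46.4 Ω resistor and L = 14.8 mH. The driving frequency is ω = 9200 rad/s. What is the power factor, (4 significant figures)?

X_L = ωL = 136.2 Ω
Parallel: admittances add. Y = 1/R + 1/(jωL)
Y = (0.02155 − j0.007344) S
|Y| = 0.02277 S → |Z| = 1/|Y| = 43.92 Ω, ∠Z = −∠Y = 18.82°
cos φ = cos(18.82°) = 0.9465

0.9465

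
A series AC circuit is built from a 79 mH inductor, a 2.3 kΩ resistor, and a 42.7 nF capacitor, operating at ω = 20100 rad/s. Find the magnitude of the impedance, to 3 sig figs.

2340 Ω

X_L = ωL = 1590 Ω
X_C = 1/(ωC) = 1170 Ω
Net reactance X = X_L − X_C = 423 Ω
Z = 2300 + j423 Ω
|Z| = √(2300² + 423²) = 2340 Ω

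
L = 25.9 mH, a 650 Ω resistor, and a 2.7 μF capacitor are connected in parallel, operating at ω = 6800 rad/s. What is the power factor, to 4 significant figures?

X_L = ωL = 176.1 Ω
X_C = 1/(ωC) = 54.47 Ω
Parallel: admittances add. Y = 1/R + 1/(jωL) + jωC
Y = (0.001538 + j0.01268) S
|Y| = 0.01278 S → |Z| = 1/|Y| = 78.28 Ω, ∠Z = −∠Y = -83.08°
cos φ = cos(-83.08°) = 0.1204

0.1204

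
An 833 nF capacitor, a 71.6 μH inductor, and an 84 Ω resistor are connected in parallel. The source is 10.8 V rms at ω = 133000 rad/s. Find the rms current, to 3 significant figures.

X_L = ωL = 9.52 Ω
X_C = 1/(ωC) = 9.03 Ω
Parallel: admittances add. Y = 1/R + 1/(jωL) + jωC
Y = (0.0119 + j0.00578) S
|Y| = 0.0132 S → |Z| = 1/|Y| = 75.6 Ω, ∠Z = −∠Y = -25.9°
I = V/|Z| = 10.8/75.6 = 143 mA

143 mA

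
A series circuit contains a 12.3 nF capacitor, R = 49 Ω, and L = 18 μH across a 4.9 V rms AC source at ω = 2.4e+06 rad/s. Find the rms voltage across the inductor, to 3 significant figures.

X_L = ωL = 43.2 Ω
X_C = 1/(ωC) = 33.9 Ω
Net reactance X = X_L − X_C = 9.32 Ω
Z = 49.0 + j9.32 Ω
|Z| = √(49.0² + 9.32²) = 49.9 Ω
I = V/|Z| = 98.2 mA
V_L = I·|Z_L| = 0.0982 × 43.2 = 4.24 V

4.24 V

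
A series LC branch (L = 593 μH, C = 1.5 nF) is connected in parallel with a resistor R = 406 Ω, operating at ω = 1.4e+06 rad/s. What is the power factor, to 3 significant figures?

0.657

X_L = ωL = 830 Ω
X_C = 1/(ωC) = 476 Ω
Branch 1: Z₁ = R = 406 Ω
Branch 2 (series LC): Z₂ = j(X_L − X_C) = j354 Ω
Parallel: Z = Z₁Z₂/(Z₁+Z₂), |Z| = 267 Ω, ∠Z = 48.9°
cos φ = cos(48.9°) = 0.657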